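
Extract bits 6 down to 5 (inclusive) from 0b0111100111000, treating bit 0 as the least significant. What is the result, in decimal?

1

v = 0111100111000
Shift right by 5: 01111001
Mask low 2 bits: 01 = 1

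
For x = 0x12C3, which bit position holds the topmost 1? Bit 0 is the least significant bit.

0x12C3 = 1001011000011
The topmost 1 is at position 12 (since 2^12 = 4096 ≤ 4803 < 8192).

12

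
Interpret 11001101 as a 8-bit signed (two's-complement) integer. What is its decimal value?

-51

pattern = 11001101 (MSB is 1 ⇒ negative)
Invert: 00110010, add 1 → 00110011 = 51, so the value is -51.
(Equivalently: 205 - 2^8 = 205 - 256 = -51.)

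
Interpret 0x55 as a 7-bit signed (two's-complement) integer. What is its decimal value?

pattern = 1010101 (MSB is 1 ⇒ negative)
Invert: 0101010, add 1 → 0101011 = 43, so the value is -43.
(Equivalently: 85 - 2^7 = 85 - 128 = -43.)

-43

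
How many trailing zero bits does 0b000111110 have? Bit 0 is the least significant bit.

0b000111110 = 111110
Trailing zeros: 1, so the lowest set bit is bit 1 (value 2).

1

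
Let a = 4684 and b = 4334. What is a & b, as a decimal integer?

4172

4684 = 1001001001100
4334 = 1000011101110
AND → 1000001001100 = 4172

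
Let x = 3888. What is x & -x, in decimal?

16

x = 111100110000 = 3888
-x (two's complement) = …000011010000
AND   = 000000010000 = 16
(x & -x isolates the lowest set bit of x.)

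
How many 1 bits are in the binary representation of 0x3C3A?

8

0x3C3A = 11110000111010
Count the 1s: 1 + 1 + 1 + 1 + 1 + 1 + 1 + 1 = 8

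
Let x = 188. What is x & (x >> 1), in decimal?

28

x = 10111100 = 188
x>>1 = 01011110
AND  = 00011100 = 28
(x & (x >> 1) has a 1 wherever x has two consecutive 1 bits.)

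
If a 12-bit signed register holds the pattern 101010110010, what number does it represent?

pattern = 101010110010 (MSB is 1 ⇒ negative)
Invert: 010101001101, add 1 → 010101001110 = 1358, so the value is -1358.
(Equivalently: 2738 - 2^12 = 2738 - 4096 = -1358.)

-1358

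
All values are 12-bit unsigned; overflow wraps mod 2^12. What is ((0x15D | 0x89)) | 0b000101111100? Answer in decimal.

509

0x15D = 000101011101
0x89 = 000010001001
→ | → 000111011101 = 477
0b000101111100 = 000101111100
→ | → 000111111101 = 509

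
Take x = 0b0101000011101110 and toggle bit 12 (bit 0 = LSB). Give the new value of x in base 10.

x = 0101000011101110
bit 12 is currently 1; toggle it via x ^ (1 << 12) = x ^ 4096
→ 0100000011101110 = 16622

16622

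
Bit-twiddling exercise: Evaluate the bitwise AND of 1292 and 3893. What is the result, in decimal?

1284

1292 = 010100001100
3893 = 111100110101
AND → 010100000100 = 1284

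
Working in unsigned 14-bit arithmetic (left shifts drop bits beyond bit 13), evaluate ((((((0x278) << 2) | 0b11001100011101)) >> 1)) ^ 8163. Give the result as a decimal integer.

0x278 = 00001001111000
→ << 2 (mod 2^14) → 00100111100000 = 2528
0b11001100011101 = 11001100011101
→ | → 11101111111101 = 15357
→ >> 1 → 01110111111110 = 7678
8163 = 01111111100011
→ ^ → 00001000011101 = 541

541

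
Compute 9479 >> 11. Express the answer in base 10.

9479 = 10010100000111
shift right by 11 → 00000000000100 = 4
(equivalently, floor(9479 / 2048))

4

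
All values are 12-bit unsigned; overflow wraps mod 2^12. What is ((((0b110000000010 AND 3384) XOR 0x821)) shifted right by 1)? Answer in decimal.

528

0b110000000010 = 110000000010
3384 = 110100111000
→ AND → 110000000000 = 3072
0x821 = 100000100001
→ XOR → 010000100001 = 1057
→ shifted right by 1 → 001000010000 = 528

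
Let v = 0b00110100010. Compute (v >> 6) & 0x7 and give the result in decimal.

6

v = 00110100010
Shift right by 6: 00110
Mask low 3 bits: 110 = 6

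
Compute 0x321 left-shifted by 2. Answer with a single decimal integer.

0x321 = 001100100001
shift left by 2 → 110010000100 = 3204
(equivalently, 801 × 2^2 = 801 × 4)

3204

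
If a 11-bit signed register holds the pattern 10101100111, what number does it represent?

-665

pattern = 10101100111 (MSB is 1 ⇒ negative)
Invert: 01010011000, add 1 → 01010011001 = 665, so the value is -665.
(Equivalently: 1383 - 2^11 = 1383 - 2048 = -665.)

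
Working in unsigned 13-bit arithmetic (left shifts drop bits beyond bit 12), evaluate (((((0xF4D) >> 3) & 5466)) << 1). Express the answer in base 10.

656

0xF4D = 0111101001101
→ >> 3 → 0000111101001 = 489
5466 = 1010101011010
→ & → 0000101001000 = 328
→ << 1 (mod 2^13) → 0001010010000 = 656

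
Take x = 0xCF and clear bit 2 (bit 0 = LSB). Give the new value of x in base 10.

x = 0011001111
bit 2 is currently 1; clear it via x & ~(1 << 2) = x & ~4
→ 0011001011 = 203

203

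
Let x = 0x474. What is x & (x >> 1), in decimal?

x = 10001110100 = 1140
x>>1 = 01000111010
AND  = 00000110000 = 48
(x & (x >> 1) has a 1 wherever x has two consecutive 1 bits.)

48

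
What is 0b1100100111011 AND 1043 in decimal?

a = 1100100111011
1043 = 0010000010011
AND → 0000000010011 = 19

19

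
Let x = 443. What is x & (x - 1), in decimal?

442

x = 110111011 = 443
x - 1 = 110111010
AND   = 110111010 = 442
(x & (x - 1) clears the lowest set bit of x.)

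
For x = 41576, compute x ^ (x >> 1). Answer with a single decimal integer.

62300

x = 1010001001101000 = 41576
x>>1 = 0101000100110100
XOR  = 1111001101011100 = 62300
(x ^ (x >> 1) gives the standard binary-reflected Gray code of x.)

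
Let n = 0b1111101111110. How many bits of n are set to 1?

n = 1111101111110
Count the 1s: 1 + 1 + 1 + 1 + 1 + 1 + 1 + 1 + 1 + 1 + 1 = 11

11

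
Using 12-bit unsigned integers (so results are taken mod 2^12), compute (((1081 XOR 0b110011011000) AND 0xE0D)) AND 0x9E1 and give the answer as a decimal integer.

1081 = 010000111001
0b110011011000 = 110011011000
→ XOR → 100011100001 = 2273
0xE0D = 111000001101
→ AND → 100000000001 = 2049
0x9E1 = 100111100001
→ AND → 100000000001 = 2049

2049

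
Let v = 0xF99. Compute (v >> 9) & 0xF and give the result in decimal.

v = 0111110011001
Shift right by 9: 0111
Mask low 4 bits: 0111 = 7

7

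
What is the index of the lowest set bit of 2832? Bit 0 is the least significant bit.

4

2832 = 101100010000
Trailing zeros: 4, so the lowest set bit is bit 4 (value 16).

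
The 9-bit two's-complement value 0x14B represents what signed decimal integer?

-181

pattern = 101001011 (MSB is 1 ⇒ negative)
Invert: 010110100, add 1 → 010110101 = 181, so the value is -181.
(Equivalently: 331 - 2^9 = 331 - 512 = -181.)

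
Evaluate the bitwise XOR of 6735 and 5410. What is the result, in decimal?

3949

6735 = 1101001001111
5410 = 1010100100010
XOR → 0111101101101 = 3949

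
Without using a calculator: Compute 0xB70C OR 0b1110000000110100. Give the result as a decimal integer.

0xB70C = 1011011100001100
b = 1110000000110100
 OR → 1111011100111100 = 63292

63292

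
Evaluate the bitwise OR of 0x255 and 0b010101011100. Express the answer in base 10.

0x255 = 01001010101
b = 10101011100
 OR → 11101011101 = 1885

1885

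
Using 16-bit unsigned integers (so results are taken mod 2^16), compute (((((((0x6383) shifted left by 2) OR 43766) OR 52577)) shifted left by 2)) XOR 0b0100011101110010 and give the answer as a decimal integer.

0x6383 = 0110001110000011
→ shifted left by 2 (mod 2^16) → 1000111000001100 = 36364
43766 = 1010101011110110
→ OR → 1010111011111110 = 44798
52577 = 1100110101100001
→ OR → 1110111111111111 = 61439
→ shifted left by 2 (mod 2^16) → 1011111111111100 = 49148
0b0100011101110010 = 0100011101110010
→ XOR → 1111100010001110 = 63630

63630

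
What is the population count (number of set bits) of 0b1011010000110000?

6

n = 1011010000110000
Count the 1s: 1 + 1 + 1 + 1 + 1 + 1 = 6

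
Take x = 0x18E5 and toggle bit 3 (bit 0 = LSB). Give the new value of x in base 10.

6381

x = 001100011100101
bit 3 is currently 0; toggle it via x ^ (1 << 3) = x ^ 8
→ 001100011101101 = 6381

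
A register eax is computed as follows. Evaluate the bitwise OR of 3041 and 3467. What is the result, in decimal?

4075

3041 = 101111100001
3467 = 110110001011
 OR → 111111101011 = 4075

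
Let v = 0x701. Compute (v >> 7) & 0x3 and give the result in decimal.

v = 11100000001
Shift right by 7: 1110
Mask low 2 bits: 10 = 2

2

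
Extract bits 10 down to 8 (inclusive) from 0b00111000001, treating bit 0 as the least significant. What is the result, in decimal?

v = 00111000001
Shift right by 8: 001
Mask low 3 bits: 001 = 1

1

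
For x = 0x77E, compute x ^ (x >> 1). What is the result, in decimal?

1217

x = 11101111110 = 1918
x>>1 = 01110111111
XOR  = 10011000001 = 1217
(x ^ (x >> 1) gives the standard binary-reflected Gray code of x.)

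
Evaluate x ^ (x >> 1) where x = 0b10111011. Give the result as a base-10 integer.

x = 10111011 = 187
x>>1 = 01011101
XOR  = 11100110 = 230
(x ^ (x >> 1) gives the standard binary-reflected Gray code of x.)

230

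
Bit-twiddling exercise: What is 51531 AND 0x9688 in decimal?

32776

51531 = 1100100101001011
0x9688 = 1001011010001000
AND → 1000000000001000 = 32776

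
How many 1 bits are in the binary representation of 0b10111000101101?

8

n = 10111000101101
Count the 1s: 1 + 1 + 1 + 1 + 1 + 1 + 1 + 1 = 8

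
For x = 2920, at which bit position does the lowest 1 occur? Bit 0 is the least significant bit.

3

2920 = 101101101000
Trailing zeros: 3, so the lowest set bit is bit 3 (value 8).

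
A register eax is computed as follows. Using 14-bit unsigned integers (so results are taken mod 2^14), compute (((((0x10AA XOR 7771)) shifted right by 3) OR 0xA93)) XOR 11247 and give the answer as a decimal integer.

0x10AA = 01000010101010
7771 = 01111001011011
→ XOR → 00111011110001 = 3825
→ shifted right by 3 → 00000111011110 = 478
0xA93 = 00101010010011
→ OR → 00101111011111 = 3039
11247 = 10101111101111
→ XOR → 10000000110000 = 8240

8240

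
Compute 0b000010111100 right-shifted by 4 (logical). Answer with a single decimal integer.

11

x = 10111100
shift right by 4 → 00001011 = 11
(equivalently, floor(188 / 16))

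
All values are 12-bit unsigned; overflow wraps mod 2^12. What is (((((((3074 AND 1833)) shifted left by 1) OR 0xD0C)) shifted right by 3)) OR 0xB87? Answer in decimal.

3074 = 110000000010
1833 = 011100101001
→ AND → 010000000000 = 1024
→ shifted left by 1 (mod 2^12) → 100000000000 = 2048
0xD0C = 110100001100
→ OR → 110100001100 = 3340
→ shifted right by 3 → 000110100001 = 417
0xB87 = 101110000111
→ OR → 101110100111 = 2983

2983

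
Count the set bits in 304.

304 = 100110000
Count the 1s: 1 + 1 + 1 = 3

3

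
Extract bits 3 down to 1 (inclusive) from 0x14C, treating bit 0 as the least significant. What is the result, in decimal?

v = 0101001100
Shift right by 1: 010100110
Mask low 3 bits: 110 = 6

6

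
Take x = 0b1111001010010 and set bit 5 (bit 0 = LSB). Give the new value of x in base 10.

x = 1111001010010
bit 5 is currently 0; set it via x | (1 << 5) = x | 32
→ 1111001110010 = 7794

7794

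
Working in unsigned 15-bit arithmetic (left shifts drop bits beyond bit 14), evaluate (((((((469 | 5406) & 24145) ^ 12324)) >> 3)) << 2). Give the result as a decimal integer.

469 = 000000111010101
5406 = 001010100011110
→ | → 001010111011111 = 5599
24145 = 101111001010001
→ & → 001010001010001 = 5201
12324 = 011000000100100
→ ^ → 010010001110101 = 9333
→ >> 3 → 000010010001110 = 1166
→ << 2 (mod 2^15) → 001001000111000 = 4664

4664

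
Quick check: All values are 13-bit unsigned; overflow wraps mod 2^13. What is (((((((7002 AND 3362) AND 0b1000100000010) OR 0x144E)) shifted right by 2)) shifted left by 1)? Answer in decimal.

7002 = 1101101011010
3362 = 0110100100010
→ AND → 0100100000010 = 2306
0b1000100000010 = 1000100000010
→ AND → 0000100000010 = 258
0x144E = 1010001001110
→ OR → 1010101001110 = 5454
→ shifted right by 2 → 0010101010011 = 1363
→ shifted left by 1 (mod 2^13) → 0101010100110 = 2726

2726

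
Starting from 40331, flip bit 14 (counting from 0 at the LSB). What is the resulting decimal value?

56715

x = 1001110110001011
bit 14 is currently 0; toggle it via x ^ (1 << 14) = x ^ 16384
→ 1101110110001011 = 56715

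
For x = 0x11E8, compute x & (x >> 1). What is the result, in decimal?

224

x = 1000111101000 = 4584
x>>1 = 0100011110100
AND  = 0000011100000 = 224
(x & (x >> 1) has a 1 wherever x has two consecutive 1 bits.)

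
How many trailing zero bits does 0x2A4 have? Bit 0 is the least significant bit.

0x2A4 = 1010100100
Trailing zeros: 2, so the lowest set bit is bit 2 (value 4).

2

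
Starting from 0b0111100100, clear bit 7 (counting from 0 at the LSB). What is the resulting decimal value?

x = 0111100100
bit 7 is currently 1; clear it via x & ~(1 << 7) = x & ~128
→ 0101100100 = 356

356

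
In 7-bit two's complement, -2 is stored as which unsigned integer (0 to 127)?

126

2 in 7 bits: 0000010
Invert: 1111101
Add 1:  1111110 = 126
(Check: 2^7 - 2 = 128 - 2 = 126.)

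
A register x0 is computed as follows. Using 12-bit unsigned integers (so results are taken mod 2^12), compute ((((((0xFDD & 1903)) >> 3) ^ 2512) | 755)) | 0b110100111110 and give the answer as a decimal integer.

0xFDD = 111111011101
1903 = 011101101111
→ & → 011101001101 = 1869
→ >> 3 → 000011101001 = 233
2512 = 100111010000
→ ^ → 100100111001 = 2361
755 = 001011110011
→ | → 101111111011 = 3067
0b110100111110 = 110100111110
→ | → 111111111111 = 4095

4095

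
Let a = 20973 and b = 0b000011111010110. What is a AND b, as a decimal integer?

20973 = 101000111101101
b = 000011111010110
AND → 000000111000100 = 452

452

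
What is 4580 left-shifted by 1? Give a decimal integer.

9160

4580 = 01000111100100
shift left by 1 → 10001111001000 = 9160
(equivalently, 4580 × 2^1 = 4580 × 2)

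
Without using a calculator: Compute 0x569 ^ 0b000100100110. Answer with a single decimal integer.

0x569 = 10101101001
b = 00100100110
XOR → 10001001111 = 1103

1103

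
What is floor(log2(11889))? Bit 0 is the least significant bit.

11889 = 10111001110001
The topmost 1 is at position 13 (since 2^13 = 8192 ≤ 11889 < 16384).

13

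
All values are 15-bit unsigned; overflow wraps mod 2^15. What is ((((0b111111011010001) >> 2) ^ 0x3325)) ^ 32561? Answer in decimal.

0b111111011010001 = 111111011010001
→ >> 2 → 001111110110100 = 8116
0x3325 = 011001100100101
→ ^ → 010110010010001 = 11409
32561 = 111111100110001
→ ^ → 101001110100000 = 21408

21408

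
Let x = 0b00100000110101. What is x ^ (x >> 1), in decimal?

x = 100000110101 = 2101
x>>1 = 010000011010
XOR  = 110000101111 = 3119
(x ^ (x >> 1) gives the standard binary-reflected Gray code of x.)

3119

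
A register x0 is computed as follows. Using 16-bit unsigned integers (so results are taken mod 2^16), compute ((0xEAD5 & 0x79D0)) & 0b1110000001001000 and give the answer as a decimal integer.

0xEAD5 = 1110101011010101
0x79D0 = 0111100111010000
→ & → 0110100011010000 = 26832
0b1110000001001000 = 1110000001001000
→ & → 0110000001000000 = 24640

24640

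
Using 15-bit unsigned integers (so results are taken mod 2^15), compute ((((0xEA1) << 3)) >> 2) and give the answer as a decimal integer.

0xEA1 = 000111010100001
→ << 3 (mod 2^15) → 111010100001000 = 29960
→ >> 2 → 001110101000010 = 7490

7490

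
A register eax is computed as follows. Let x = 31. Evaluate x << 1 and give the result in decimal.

31 = 011111
shift left by 1 → 111110 = 62
(equivalently, 31 × 2^1 = 31 × 2)

62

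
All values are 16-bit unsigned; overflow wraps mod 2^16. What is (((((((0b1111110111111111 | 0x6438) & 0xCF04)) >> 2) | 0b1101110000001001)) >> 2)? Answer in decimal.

16338

0b1111110111111111 = 1111110111111111
0x6438 = 0110010000111000
→ | → 1111110111111111 = 65023
0xCF04 = 1100111100000100
→ & → 1100110100000100 = 52484
→ >> 2 → 0011001101000001 = 13121
0b1101110000001001 = 1101110000001001
→ | → 1111111101001001 = 65353
→ >> 2 → 0011111111010010 = 16338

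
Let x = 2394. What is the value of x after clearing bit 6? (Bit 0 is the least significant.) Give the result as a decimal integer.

2330

x = 0100101011010
bit 6 is currently 1; clear it via x & ~(1 << 6) = x & ~64
→ 0100100011010 = 2330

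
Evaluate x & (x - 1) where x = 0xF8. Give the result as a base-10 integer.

240

x = 11111000 = 248
x - 1 = 11110111
AND   = 11110000 = 240
(x & (x - 1) clears the lowest set bit of x.)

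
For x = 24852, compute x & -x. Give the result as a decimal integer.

4

x = 110000100010100 = 24852
-x (two's complement) = …001111011101100
AND   = 000000000000100 = 4
(x & -x isolates the lowest set bit of x.)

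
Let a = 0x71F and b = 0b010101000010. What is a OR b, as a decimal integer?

0x71F = 11100011111
b = 10101000010
 OR → 11101011111 = 1887

1887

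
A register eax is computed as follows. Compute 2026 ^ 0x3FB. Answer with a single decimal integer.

1041

2026 = 11111101010
0x3FB = 01111111011
XOR → 10000010001 = 1041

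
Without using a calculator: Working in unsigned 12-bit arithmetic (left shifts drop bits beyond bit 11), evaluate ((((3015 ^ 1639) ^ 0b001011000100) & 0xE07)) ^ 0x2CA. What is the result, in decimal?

3015 = 101111000111
1639 = 011001100111
→ ^ → 110110100000 = 3488
0b001011000100 = 001011000100
→ ^ → 111101100100 = 3940
0xE07 = 111000000111
→ & → 111000000100 = 3588
0x2CA = 001011001010
→ ^ → 110011001110 = 3278

3278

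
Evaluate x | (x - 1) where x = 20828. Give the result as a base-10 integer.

x = 101000101011100 = 20828
x - 1 = 101000101011011
OR    = 101000101011111 = 20831
(x | (x - 1) sets all bits below the lowest set bit.)

20831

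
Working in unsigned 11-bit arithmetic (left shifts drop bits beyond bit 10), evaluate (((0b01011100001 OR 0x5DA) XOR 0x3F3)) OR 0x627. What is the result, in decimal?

1583

0b01011100001 = 01011100001
0x5DA = 10111011010
→ OR → 11111111011 = 2043
0x3F3 = 01111110011
→ XOR → 10000001000 = 1032
0x627 = 11000100111
→ OR → 11000101111 = 1583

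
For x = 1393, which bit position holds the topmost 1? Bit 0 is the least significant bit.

10

1393 = 10101110001
The topmost 1 is at position 10 (since 2^10 = 1024 ≤ 1393 < 2048).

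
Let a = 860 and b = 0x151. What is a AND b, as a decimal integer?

336

860 = 1101011100
0x151 = 0101010001
AND → 0101010000 = 336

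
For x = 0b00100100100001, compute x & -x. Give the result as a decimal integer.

1

x = 100100100001 = 2337
-x (two's complement) = …011011011111
AND   = 000000000001 = 1
(x & -x isolates the lowest set bit of x.)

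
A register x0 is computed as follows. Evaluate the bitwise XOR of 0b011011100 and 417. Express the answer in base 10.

381

a = 011011100
417 = 110100001
XOR → 101111101 = 381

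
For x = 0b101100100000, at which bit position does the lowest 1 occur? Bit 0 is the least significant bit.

5

0b101100100000 = 101100100000
Trailing zeros: 5, so the lowest set bit is bit 5 (value 32).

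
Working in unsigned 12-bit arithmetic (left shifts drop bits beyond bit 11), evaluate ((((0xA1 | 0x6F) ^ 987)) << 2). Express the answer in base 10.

0xA1 = 000010100001
0x6F = 000001101111
→ | → 000011101111 = 239
987 = 001111011011
→ ^ → 001100110100 = 820
→ << 2 (mod 2^12) → 110011010000 = 3280

3280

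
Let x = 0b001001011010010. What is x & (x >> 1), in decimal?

x = 1001011010010 = 4818
x>>1 = 0100101101001
AND  = 0000001000000 = 64
(x & (x >> 1) has a 1 wherever x has two consecutive 1 bits.)

64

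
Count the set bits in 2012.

2012 = 11111011100
Count the 1s: 1 + 1 + 1 + 1 + 1 + 1 + 1 + 1 = 8

8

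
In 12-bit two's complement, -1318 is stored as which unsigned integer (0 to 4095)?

2778

1318 in 12 bits: 010100100110
Invert: 101011011001
Add 1:  101011011010 = 2778
(Check: 2^12 - 1318 = 4096 - 1318 = 2778.)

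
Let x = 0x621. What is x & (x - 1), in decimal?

x = 11000100001 = 1569
x - 1 = 11000100000
AND   = 11000100000 = 1568
(x & (x - 1) clears the lowest set bit of x.)

1568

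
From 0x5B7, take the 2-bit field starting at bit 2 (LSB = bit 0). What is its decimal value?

v = 0010110110111
Shift right by 2: 00101101101
Mask low 2 bits: 01 = 1

1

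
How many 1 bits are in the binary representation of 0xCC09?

6

0xCC09 = 1100110000001001
Count the 1s: 1 + 1 + 1 + 1 + 1 + 1 = 6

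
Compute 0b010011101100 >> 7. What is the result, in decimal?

9

x = 10011101100
shift right by 7 → 00000001001 = 9
(equivalently, floor(1260 / 128))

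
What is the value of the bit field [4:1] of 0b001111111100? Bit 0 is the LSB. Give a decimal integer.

v = 001111111100
Shift right by 1: 00111111110
Mask low 4 bits: 1110 = 14

14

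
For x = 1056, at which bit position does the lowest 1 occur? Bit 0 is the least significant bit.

5

1056 = 10000100000
Trailing zeros: 5, so the lowest set bit is bit 5 (value 32).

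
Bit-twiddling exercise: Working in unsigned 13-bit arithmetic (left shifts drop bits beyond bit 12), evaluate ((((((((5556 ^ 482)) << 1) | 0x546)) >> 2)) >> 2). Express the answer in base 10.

5556 = 1010110110100
482 = 0000111100010
→ ^ → 1010001010110 = 5206
→ << 1 (mod 2^13) → 0100010101100 = 2220
0x546 = 0010101000110
→ | → 0110111101110 = 3566
→ >> 2 → 0001101111011 = 891
→ >> 2 → 0000011011110 = 222

222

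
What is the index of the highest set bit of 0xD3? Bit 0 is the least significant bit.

7

0xD3 = 11010011
The topmost 1 is at position 7 (since 2^7 = 128 ≤ 211 < 256).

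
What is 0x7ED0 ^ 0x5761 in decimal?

10673

0x7ED0 = 111111011010000
0x5761 = 101011101100001
XOR → 010100110110001 = 10673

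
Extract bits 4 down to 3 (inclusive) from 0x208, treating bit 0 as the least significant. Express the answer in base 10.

v = 01000001000
Shift right by 3: 01000001
Mask low 2 bits: 01 = 1

1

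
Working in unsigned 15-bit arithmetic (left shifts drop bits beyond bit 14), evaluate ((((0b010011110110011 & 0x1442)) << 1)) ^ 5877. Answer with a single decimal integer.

7921

0b010011110110011 = 010011110110011
0x1442 = 001010001000010
→ & → 000010000000010 = 1026
→ << 1 (mod 2^15) → 000100000000100 = 2052
5877 = 001011011110101
→ ^ → 001111011110001 = 7921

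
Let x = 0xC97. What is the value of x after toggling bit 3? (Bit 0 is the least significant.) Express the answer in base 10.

x = 110010010111
bit 3 is currently 0; toggle it via x ^ (1 << 3) = x ^ 8
→ 110010011111 = 3231

3231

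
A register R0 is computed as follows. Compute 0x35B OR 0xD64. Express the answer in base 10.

0x35B = 001101011011
0xD64 = 110101100100
 OR → 111101111111 = 3967

3967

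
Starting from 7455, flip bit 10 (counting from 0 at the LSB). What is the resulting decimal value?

6431

x = 1110100011111
bit 10 is currently 1; toggle it via x ^ (1 << 10) = x ^ 1024
→ 1100100011111 = 6431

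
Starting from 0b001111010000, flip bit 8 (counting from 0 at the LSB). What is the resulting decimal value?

x = 001111010000
bit 8 is currently 1; toggle it via x ^ (1 << 8) = x ^ 256
→ 001011010000 = 720

720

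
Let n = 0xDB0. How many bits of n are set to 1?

0xDB0 = 110110110000
Count the 1s: 1 + 1 + 1 + 1 + 1 + 1 = 6

6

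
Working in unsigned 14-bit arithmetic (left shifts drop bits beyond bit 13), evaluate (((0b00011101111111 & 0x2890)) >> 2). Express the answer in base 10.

4

0b00011101111111 = 00011101111111
0x2890 = 10100010010000
→ & → 00000000010000 = 16
→ >> 2 → 00000000000100 = 4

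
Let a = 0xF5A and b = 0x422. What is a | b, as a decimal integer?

3962

0xF5A = 111101011010
0x422 = 010000100010
 OR → 111101111010 = 3962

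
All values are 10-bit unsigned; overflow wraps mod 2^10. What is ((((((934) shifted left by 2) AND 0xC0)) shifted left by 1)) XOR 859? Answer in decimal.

603

934 = 1110100110
→ shifted left by 2 (mod 2^10) → 1010011000 = 664
0xC0 = 0011000000
→ AND → 0010000000 = 128
→ shifted left by 1 (mod 2^10) → 0100000000 = 256
859 = 1101011011
→ XOR → 1001011011 = 603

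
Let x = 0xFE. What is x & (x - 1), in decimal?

x = 11111110 = 254
x - 1 = 11111101
AND   = 11111100 = 252
(x & (x - 1) clears the lowest set bit of x.)

252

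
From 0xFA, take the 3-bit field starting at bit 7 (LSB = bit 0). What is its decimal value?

1

v = 00011111010
Shift right by 7: 0001
Mask low 3 bits: 001 = 1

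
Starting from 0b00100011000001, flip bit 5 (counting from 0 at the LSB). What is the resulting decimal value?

2273

x = 00100011000001
bit 5 is currently 0; toggle it via x ^ (1 << 5) = x ^ 32
→ 00100011100001 = 2273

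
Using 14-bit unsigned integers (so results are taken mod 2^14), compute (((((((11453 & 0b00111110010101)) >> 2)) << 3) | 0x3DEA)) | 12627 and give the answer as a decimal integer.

11453 = 10110010111101
0b00111110010101 = 00111110010101
→ & → 00110010010101 = 3221
→ >> 2 → 00001100100101 = 805
→ << 3 (mod 2^14) → 01100100101000 = 6440
0x3DEA = 11110111101010
→ | → 11110111101010 = 15850
12627 = 11000101010011
→ | → 11110111111011 = 15867

15867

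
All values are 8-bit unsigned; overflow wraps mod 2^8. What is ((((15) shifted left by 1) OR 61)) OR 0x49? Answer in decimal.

15 = 00001111
→ shifted left by 1 (mod 2^8) → 00011110 = 30
61 = 00111101
→ OR → 00111111 = 63
0x49 = 01001001
→ OR → 01111111 = 127

127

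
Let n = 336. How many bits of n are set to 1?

3

336 = 101010000
Count the 1s: 1 + 1 + 1 = 3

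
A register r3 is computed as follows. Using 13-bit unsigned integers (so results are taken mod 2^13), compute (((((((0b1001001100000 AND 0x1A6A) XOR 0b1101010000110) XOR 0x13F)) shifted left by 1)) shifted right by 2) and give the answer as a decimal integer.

0b1001001100000 = 1001001100000
0x1A6A = 1101001101010
→ AND → 1001001100000 = 4704
0b1101010000110 = 1101010000110
→ XOR → 0100011100110 = 2278
0x13F = 0000100111111
→ XOR → 0100111011001 = 2521
→ shifted left by 1 (mod 2^13) → 1001110110010 = 5042
→ shifted right by 2 → 0010011101100 = 1260

1260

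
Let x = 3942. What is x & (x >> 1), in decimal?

x = 111101100110 = 3942
x>>1 = 011110110011
AND  = 011100100010 = 1826
(x & (x >> 1) has a 1 wherever x has two consecutive 1 bits.)

1826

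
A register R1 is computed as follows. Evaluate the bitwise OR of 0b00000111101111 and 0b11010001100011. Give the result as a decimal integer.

a = 00000111101111
b = 11010001100011
 OR → 11010111101111 = 13807

13807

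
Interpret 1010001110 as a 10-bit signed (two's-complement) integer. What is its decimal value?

pattern = 1010001110 (MSB is 1 ⇒ negative)
Invert: 0101110001, add 1 → 0101110010 = 370, so the value is -370.
(Equivalently: 654 - 2^10 = 654 - 1024 = -370.)

-370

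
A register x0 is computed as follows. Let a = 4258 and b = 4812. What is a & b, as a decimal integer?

4258 = 1000010100010
4812 = 1001011001100
AND → 1000010000000 = 4224

4224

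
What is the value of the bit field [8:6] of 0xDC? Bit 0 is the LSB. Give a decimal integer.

3

v = 00011011100
Shift right by 6: 00011
Mask low 3 bits: 011 = 3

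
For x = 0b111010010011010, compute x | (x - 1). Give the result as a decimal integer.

x = 111010010011010 = 29850
x - 1 = 111010010011001
OR    = 111010010011011 = 29851
(x | (x - 1) sets all bits below the lowest set bit.)

29851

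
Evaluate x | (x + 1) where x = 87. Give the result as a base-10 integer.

x = 1010111 = 87
x + 1 = 1011000
OR    = 1011111 = 95
(x | (x + 1) sets the lowest cleared bit.)

95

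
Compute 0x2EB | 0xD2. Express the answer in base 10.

0x2EB = 1011101011
0xD2 = 0011010010
 OR → 1011111011 = 763

763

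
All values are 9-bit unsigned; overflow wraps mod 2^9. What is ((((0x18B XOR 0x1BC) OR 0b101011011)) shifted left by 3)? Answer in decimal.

504

0x18B = 110001011
0x1BC = 110111100
→ XOR → 000110111 = 55
0b101011011 = 101011011
→ OR → 101111111 = 383
→ shifted left by 3 (mod 2^9) → 111111000 = 504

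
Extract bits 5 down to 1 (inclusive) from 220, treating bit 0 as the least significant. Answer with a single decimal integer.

14

v = 11011100
Shift right by 1: 1101110
Mask low 5 bits: 01110 = 14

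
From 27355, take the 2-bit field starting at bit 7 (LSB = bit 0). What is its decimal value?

1

v = 110101011011011
Shift right by 7: 11010101
Mask low 2 bits: 01 = 1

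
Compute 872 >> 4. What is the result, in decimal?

872 = 1101101000
shift right by 4 → 0000110110 = 54
(equivalently, floor(872 / 16))

54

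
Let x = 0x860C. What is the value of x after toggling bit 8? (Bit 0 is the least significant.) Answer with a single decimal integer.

x = 1000011000001100
bit 8 is currently 0; toggle it via x ^ (1 << 8) = x ^ 256
→ 1000011100001100 = 34572

34572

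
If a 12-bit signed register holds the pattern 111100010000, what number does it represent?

-240

pattern = 111100010000 (MSB is 1 ⇒ negative)
Invert: 000011101111, add 1 → 000011110000 = 240, so the value is -240.
(Equivalently: 3856 - 2^12 = 3856 - 4096 = -240.)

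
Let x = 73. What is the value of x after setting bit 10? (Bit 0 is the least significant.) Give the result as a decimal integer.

1097

x = 00001001001
bit 10 is currently 0; set it via x | (1 << 10) = x | 1024
→ 10001001001 = 1097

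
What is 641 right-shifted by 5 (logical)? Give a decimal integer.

20

641 = 1010000001
shift right by 5 → 0000010100 = 20
(equivalently, floor(641 / 32))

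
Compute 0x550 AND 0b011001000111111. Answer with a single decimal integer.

16

0x550 = 00010101010000
b = 11001000111111
AND → 00000000010000 = 16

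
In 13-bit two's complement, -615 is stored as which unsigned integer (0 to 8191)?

615 in 13 bits: 0001001100111
Invert: 1110110011000
Add 1:  1110110011001 = 7577
(Check: 2^13 - 615 = 8192 - 615 = 7577.)

7577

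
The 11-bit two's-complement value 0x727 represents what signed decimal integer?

pattern = 11100100111 (MSB is 1 ⇒ negative)
Invert: 00011011000, add 1 → 00011011001 = 217, so the value is -217.
(Equivalently: 1831 - 2^11 = 1831 - 2048 = -217.)

-217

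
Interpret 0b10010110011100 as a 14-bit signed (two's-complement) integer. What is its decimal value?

pattern = 10010110011100 (MSB is 1 ⇒ negative)
Invert: 01101001100011, add 1 → 01101001100100 = 6756, so the value is -6756.
(Equivalently: 9628 - 2^14 = 9628 - 16384 = -6756.)

-6756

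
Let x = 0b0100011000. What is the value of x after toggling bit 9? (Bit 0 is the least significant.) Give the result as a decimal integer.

792

x = 0100011000
bit 9 is currently 0; toggle it via x ^ (1 << 9) = x ^ 512
→ 1100011000 = 792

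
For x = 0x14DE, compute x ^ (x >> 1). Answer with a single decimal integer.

x = 1010011011110 = 5342
x>>1 = 0101001101111
XOR  = 1111010110001 = 7857
(x ^ (x >> 1) gives the standard binary-reflected Gray code of x.)

7857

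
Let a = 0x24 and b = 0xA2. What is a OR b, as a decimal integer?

0x24 = 00100100
0xA2 = 10100010
 OR → 10100110 = 166

166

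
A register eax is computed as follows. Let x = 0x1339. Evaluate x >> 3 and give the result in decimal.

0x1339 = 1001100111001
shift right by 3 → 0001001100111 = 615
(equivalently, floor(4921 / 8))

615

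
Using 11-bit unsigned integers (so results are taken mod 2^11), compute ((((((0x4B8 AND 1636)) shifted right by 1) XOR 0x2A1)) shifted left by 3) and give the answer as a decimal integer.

0x4B8 = 10010111000
1636 = 11001100100
→ AND → 10000100000 = 1056
→ shifted right by 1 → 01000010000 = 528
0x2A1 = 01010100001
→ XOR → 00010110001 = 177
→ shifted left by 3 (mod 2^11) → 10110001000 = 1416

1416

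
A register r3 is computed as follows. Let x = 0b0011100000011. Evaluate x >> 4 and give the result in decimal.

112

x = 11100000011
shift right by 4 → 00001110000 = 112
(equivalently, floor(1795 / 16))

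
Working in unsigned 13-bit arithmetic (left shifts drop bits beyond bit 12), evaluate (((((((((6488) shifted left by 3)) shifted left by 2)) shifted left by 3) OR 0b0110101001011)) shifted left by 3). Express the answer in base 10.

6488 = 1100101011000
→ shifted left by 3 (mod 2^13) → 0101011000000 = 2752
→ shifted left by 2 (mod 2^13) → 0101100000000 = 2816
→ shifted left by 3 (mod 2^13) → 1100000000000 = 6144
0b0110101001011 = 0110101001011
→ OR → 1110101001011 = 7499
→ shifted left by 3 (mod 2^13) → 0101001011000 = 2648

2648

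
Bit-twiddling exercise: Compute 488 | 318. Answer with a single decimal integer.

488 = 111101000
318 = 100111110
 OR → 111111110 = 510

510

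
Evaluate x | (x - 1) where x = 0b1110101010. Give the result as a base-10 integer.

x = 1110101010 = 938
x - 1 = 1110101001
OR    = 1110101011 = 939
(x | (x - 1) sets all bits below the lowest set bit.)

939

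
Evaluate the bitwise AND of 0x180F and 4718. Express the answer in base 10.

4110

0x180F = 1100000001111
4718 = 1001001101110
AND → 1000000001110 = 4110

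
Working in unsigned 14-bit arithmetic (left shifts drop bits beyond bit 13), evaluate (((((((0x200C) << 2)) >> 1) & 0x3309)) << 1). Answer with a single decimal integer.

16

0x200C = 10000000001100
→ << 2 (mod 2^14) → 00000000110000 = 48
→ >> 1 → 00000000011000 = 24
0x3309 = 11001100001001
→ & → 00000000001000 = 8
→ << 1 (mod 2^14) → 00000000010000 = 16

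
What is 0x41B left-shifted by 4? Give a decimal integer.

0x41B = 000010000011011
shift left by 4 → 100000110110000 = 16816
(equivalently, 1051 × 2^4 = 1051 × 16)

16816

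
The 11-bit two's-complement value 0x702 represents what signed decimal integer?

pattern = 11100000010 (MSB is 1 ⇒ negative)
Invert: 00011111101, add 1 → 00011111110 = 254, so the value is -254.
(Equivalently: 1794 - 2^11 = 1794 - 2048 = -254.)

-254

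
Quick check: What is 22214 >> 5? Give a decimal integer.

694

22214 = 101011011000110
shift right by 5 → 000001010110110 = 694
(equivalently, floor(22214 / 32))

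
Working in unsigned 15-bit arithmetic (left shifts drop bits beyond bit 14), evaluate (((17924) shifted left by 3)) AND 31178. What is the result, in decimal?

17924 = 100011000000100
→ shifted left by 3 (mod 2^15) → 011000000100000 = 12320
31178 = 111100111001010
→ AND → 011000000000000 = 12288

12288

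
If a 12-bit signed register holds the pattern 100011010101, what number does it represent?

-1835

pattern = 100011010101 (MSB is 1 ⇒ negative)
Invert: 011100101010, add 1 → 011100101011 = 1835, so the value is -1835.
(Equivalently: 2261 - 2^12 = 2261 - 4096 = -1835.)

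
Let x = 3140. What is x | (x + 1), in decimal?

x = 110001000100 = 3140
x + 1 = 110001000101
OR    = 110001000101 = 3141
(x | (x + 1) sets the lowest cleared bit.)

3141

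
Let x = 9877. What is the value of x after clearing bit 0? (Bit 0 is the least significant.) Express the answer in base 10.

x = 10011010010101
bit 0 is currently 1; clear it via x & ~(1 << 0) = x & ~1
→ 10011010010100 = 9876

9876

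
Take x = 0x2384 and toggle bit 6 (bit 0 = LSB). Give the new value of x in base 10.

x = 010001110000100
bit 6 is currently 0; toggle it via x ^ (1 << 6) = x ^ 64
→ 010001111000100 = 9156

9156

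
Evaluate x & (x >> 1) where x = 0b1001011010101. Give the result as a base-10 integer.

x = 1001011010101 = 4821
x>>1 = 0100101101010
AND  = 0000001000000 = 64
(x & (x >> 1) has a 1 wherever x has two consecutive 1 bits.)

64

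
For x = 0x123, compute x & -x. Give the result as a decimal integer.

x = 100100011 = 291
-x (two's complement) = …011011101
AND   = 000000001 = 1
(x & -x isolates the lowest set bit of x.)

1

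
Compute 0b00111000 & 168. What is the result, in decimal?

40

a = 00111000
168 = 10101000
AND → 00101000 = 40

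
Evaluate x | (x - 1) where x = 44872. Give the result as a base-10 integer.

44879

x = 1010111101001000 = 44872
x - 1 = 1010111101000111
OR    = 1010111101001111 = 44879
(x | (x - 1) sets all bits below the lowest set bit.)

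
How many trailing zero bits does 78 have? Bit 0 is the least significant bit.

1

78 = 1001110
Trailing zeros: 1, so the lowest set bit is bit 1 (value 2).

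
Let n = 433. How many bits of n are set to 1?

433 = 110110001
Count the 1s: 1 + 1 + 1 + 1 + 1 = 5

5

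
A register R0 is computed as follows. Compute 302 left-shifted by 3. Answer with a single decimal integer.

2416

302 = 000100101110
shift left by 3 → 100101110000 = 2416
(equivalently, 302 × 2^3 = 302 × 8)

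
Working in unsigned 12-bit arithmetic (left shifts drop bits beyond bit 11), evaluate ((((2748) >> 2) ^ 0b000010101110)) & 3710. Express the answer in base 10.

2748 = 101010111100
→ >> 2 → 001010101111 = 687
0b000010101110 = 000010101110
→ ^ → 001000000001 = 513
3710 = 111001111110
→ & → 001000000000 = 512

512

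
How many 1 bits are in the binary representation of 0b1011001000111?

7

n = 1011001000111
Count the 1s: 1 + 1 + 1 + 1 + 1 + 1 + 1 = 7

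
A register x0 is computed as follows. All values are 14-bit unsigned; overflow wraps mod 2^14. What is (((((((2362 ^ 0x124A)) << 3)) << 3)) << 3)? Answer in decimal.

2362 = 00100100111010
0x124A = 01001001001010
→ ^ → 01101101110000 = 7024
→ << 3 (mod 2^14) → 01101110000000 = 7040
→ << 3 (mod 2^14) → 01110000000000 = 7168
→ << 3 (mod 2^14) → 10000000000000 = 8192

8192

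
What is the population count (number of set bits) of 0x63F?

8

0x63F = 11000111111
Count the 1s: 1 + 1 + 1 + 1 + 1 + 1 + 1 + 1 = 8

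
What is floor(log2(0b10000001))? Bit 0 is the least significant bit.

7

0b10000001 = 10000001
The topmost 1 is at position 7 (since 2^7 = 128 ≤ 129 < 256).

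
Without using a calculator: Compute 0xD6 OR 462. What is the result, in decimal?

478

0xD6 = 011010110
462 = 111001110
 OR → 111011110 = 478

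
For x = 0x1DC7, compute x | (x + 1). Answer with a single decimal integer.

x = 1110111000111 = 7623
x + 1 = 1110111001000
OR    = 1110111001111 = 7631
(x | (x + 1) sets the lowest cleared bit.)

7631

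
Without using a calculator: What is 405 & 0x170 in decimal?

405 = 110010101
0x170 = 101110000
AND → 100010000 = 272

272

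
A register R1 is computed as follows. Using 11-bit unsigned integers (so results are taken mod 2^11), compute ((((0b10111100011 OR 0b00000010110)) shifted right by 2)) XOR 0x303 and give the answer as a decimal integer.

638

0b10111100011 = 10111100011
0b00000010110 = 00000010110
→ OR → 10111110111 = 1527
→ shifted right by 2 → 00101111101 = 381
0x303 = 01100000011
→ XOR → 01001111110 = 638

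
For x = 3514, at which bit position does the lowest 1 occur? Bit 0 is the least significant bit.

3514 = 110110111010
Trailing zeros: 1, so the lowest set bit is bit 1 (value 2).

1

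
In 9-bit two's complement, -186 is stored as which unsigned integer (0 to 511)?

326

186 in 9 bits: 010111010
Invert: 101000101
Add 1:  101000110 = 326
(Check: 2^9 - 186 = 512 - 186 = 326.)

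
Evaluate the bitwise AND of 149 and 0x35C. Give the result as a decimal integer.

20

149 = 0010010101
0x35C = 1101011100
AND → 0000010100 = 20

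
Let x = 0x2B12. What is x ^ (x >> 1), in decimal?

x = 10101100010010 = 11026
x>>1 = 01010110001001
XOR  = 11111010011011 = 16027
(x ^ (x >> 1) gives the standard binary-reflected Gray code of x.)

16027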